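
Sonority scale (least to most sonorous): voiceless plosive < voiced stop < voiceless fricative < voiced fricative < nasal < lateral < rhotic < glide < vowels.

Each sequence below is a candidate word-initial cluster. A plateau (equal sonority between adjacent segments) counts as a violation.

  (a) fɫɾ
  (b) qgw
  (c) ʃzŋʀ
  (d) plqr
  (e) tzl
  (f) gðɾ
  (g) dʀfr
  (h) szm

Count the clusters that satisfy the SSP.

6

(a) sonority 3-6-7: well-formed.
(b) sonority 1-2-8: well-formed.
(c) sonority 3-4-5-7: well-formed.
(d) sonority 1-6-1-7: ill-formed.
(e) sonority 1-4-6: well-formed.
(f) sonority 2-4-7: well-formed.
(g) sonority 2-7-3-7: ill-formed.
(h) sonority 3-4-5: well-formed.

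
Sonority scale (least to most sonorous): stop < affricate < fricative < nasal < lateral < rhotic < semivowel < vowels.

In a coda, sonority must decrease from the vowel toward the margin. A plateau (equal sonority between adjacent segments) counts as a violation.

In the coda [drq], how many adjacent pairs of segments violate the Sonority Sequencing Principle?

1

/d/ is a stop (sonority 1).
/r/ is a rhotic (sonority 6).
/q/ is a stop (sonority 1).
/d/→/r/: 1→6 (does not fall) — violation.
/r/→/q/: 6→1 (falls) — ok.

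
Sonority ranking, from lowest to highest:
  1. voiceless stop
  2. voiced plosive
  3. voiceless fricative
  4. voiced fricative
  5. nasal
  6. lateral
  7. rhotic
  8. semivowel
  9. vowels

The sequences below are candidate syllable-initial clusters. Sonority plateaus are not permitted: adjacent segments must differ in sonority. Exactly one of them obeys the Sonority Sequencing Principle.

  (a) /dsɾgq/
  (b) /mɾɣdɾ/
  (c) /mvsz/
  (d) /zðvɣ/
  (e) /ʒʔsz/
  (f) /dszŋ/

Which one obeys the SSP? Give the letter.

(a) 2-3-7-2-1 → violates
(b) 5-7-4-2-7 → violates
(c) 5-4-3-4 → violates
(d) 4-4-4-4 → violates
(e) 4-1-3-4 → violates
(f) 2-3-4-5 → obeys

f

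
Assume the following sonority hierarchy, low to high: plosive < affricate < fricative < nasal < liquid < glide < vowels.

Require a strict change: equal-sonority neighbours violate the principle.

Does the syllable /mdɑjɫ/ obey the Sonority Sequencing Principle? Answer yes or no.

Onset: /m/ is a nasal (sonority 4), /d/ is a plosive (sonority 1); then the nucleus /ɑ/ (sonority 7).
Onset profile 4-1-7 — does not strictly rise throughout.
Coda: /j/ is a glide (sonority 6), /ɫ/ is a liquid (sonority 5).
Coda profile 7-6-5 — falls from the nucleus.

no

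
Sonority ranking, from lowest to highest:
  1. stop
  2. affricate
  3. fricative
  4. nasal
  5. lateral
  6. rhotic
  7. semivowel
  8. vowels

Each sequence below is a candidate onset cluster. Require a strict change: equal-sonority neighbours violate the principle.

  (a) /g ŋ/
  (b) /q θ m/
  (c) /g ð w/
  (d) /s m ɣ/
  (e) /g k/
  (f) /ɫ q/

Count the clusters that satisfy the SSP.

3

(a) sonority 1-4: well-formed.
(b) sonority 1-3-4: well-formed.
(c) sonority 1-3-7: well-formed.
(d) sonority 3-4-3: ill-formed.
(e) sonority 1-1: ill-formed.
(f) sonority 5-1: ill-formed.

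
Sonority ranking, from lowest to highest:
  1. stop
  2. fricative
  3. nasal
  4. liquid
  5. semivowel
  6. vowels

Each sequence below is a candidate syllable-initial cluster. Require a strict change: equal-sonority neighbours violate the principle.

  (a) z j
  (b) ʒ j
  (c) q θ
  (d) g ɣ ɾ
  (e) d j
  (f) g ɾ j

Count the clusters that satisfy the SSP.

(a) sonority 2-5: well-formed.
(b) sonority 2-5: well-formed.
(c) sonority 1-2: well-formed.
(d) sonority 1-2-4: well-formed.
(e) sonority 1-5: well-formed.
(f) sonority 1-4-5: well-formed.

6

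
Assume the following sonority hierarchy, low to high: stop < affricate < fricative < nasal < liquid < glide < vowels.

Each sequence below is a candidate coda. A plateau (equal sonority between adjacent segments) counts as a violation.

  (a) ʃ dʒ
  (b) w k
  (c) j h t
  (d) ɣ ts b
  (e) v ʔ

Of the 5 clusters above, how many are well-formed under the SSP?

(a) 3-2 → obeys
(b) 6-1 → obeys
(c) 6-3-1 → obeys
(d) 3-2-1 → obeys
(e) 3-1 → obeys

5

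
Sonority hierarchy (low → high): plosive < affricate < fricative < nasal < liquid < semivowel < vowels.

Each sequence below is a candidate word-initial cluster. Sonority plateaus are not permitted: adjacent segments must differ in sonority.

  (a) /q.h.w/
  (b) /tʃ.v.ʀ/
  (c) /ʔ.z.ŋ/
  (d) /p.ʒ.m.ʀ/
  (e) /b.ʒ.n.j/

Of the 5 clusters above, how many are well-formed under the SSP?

5

(a) 1-3-6 → obeys
(b) 2-3-5 → obeys
(c) 1-3-4 → obeys
(d) 1-3-4-5 → obeys
(e) 1-3-4-6 → obeys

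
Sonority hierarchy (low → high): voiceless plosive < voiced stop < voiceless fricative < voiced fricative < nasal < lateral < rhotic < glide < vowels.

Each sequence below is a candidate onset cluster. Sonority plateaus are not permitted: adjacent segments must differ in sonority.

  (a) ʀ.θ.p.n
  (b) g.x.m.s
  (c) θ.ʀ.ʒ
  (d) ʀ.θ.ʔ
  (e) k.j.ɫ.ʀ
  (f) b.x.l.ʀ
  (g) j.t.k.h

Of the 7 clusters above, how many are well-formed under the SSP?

(a) ʀ.θ.p.n: profile 7-3-1-5 — violates.
(b) g.x.m.s: profile 2-3-5-3 — violates.
(c) θ.ʀ.ʒ: profile 3-7-4 — violates.
(d) ʀ.θ.ʔ: profile 7-3-1 — violates.
(e) k.j.ɫ.ʀ: profile 1-8-6-7 — violates.
(f) b.x.l.ʀ: profile 2-3-6-7 — obeys.
(g) j.t.k.h: profile 8-1-1-3 — violates.

1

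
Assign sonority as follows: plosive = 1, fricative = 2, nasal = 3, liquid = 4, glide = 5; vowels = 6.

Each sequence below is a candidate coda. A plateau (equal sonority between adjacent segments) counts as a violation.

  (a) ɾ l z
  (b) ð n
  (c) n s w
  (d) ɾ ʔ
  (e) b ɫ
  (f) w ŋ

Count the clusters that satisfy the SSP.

(a) sonority 4-4-2: ill-formed.
(b) sonority 2-3: ill-formed.
(c) sonority 3-2-5: ill-formed.
(d) sonority 4-1: well-formed.
(e) sonority 1-4: ill-formed.
(f) sonority 5-3: well-formed.

2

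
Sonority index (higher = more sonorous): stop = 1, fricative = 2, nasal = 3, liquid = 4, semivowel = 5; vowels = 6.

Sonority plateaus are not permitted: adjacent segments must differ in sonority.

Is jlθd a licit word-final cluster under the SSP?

yes

/j/ is a semivowel (sonority 5).
/l/ is a liquid (sonority 4).
/θ/ is a fricative (sonority 2).
/d/ is a stop (sonority 1).
The profile 5-4-2-1 strictly falls, so the word-final cluster satisfies the SSP.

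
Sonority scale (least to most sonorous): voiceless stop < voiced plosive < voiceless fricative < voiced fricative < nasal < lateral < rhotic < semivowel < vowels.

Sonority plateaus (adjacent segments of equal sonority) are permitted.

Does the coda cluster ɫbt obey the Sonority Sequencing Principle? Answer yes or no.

/ɫ/ is a lateral (sonority 6).
/b/ is a voiced plosive (sonority 2).
/t/ is a voiceless stop (sonority 1).
The profile 6-2-1 strictly falls, so the coda cluster satisfies the SSP.

yes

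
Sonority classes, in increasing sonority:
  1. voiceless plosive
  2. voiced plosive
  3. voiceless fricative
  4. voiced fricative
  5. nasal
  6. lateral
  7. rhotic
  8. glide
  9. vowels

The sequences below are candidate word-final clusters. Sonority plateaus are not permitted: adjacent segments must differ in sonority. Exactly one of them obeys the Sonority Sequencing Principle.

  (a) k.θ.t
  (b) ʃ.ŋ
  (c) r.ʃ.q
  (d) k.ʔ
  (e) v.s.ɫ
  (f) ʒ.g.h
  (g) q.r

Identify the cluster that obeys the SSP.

(a) 1-3-1 → violates
(b) 3-5 → violates
(c) 7-3-1 → obeys
(d) 1-1 → violates
(e) 4-3-6 → violates
(f) 4-2-3 → violates
(g) 1-7 → violates

c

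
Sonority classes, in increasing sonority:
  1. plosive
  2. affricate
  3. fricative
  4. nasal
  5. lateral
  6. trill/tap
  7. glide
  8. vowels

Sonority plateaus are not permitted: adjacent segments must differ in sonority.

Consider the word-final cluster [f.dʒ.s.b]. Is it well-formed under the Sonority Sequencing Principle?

/f/ is a fricative (sonority 3).
/dʒ/ is an affricate (sonority 2).
/s/ is a fricative (sonority 3).
/b/ is a plosive (sonority 1).
The profile is 3-2-3-1. Between /dʒ/ (2) and /s/ (3) sonority does not fall, so the cluster violates the SSP.

no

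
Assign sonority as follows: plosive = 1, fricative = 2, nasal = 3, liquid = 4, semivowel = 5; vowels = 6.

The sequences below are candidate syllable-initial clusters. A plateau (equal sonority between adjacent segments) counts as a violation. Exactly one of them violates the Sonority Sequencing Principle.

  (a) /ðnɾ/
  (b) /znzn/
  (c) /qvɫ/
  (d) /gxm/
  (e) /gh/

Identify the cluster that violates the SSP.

b

(a) 2-3-4 → obeys
(b) 2-3-2-3 → violates
(c) 1-2-4 → obeys
(d) 1-2-3 → obeys
(e) 1-2 → obeys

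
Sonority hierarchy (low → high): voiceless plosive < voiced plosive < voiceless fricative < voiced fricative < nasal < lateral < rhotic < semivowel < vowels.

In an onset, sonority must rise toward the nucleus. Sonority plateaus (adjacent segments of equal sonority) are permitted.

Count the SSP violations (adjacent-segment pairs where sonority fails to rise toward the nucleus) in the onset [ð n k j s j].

2

/ð/: voiced fricative = 4.
/n/: nasal = 5.
/k/: voiceless plosive = 1.
/j/: semivowel = 8.
/s/: voiceless fricative = 3.
/j/: semivowel = 8.
/ð/→/n/: 4→5 (rises) — ok.
/n/→/k/: 5→1 (does not rise) — violation.
/k/→/j/: 1→8 (rises) — ok.
/j/→/s/: 8→3 (does not rise) — violation.
/s/→/j/: 3→8 (rises) — ok.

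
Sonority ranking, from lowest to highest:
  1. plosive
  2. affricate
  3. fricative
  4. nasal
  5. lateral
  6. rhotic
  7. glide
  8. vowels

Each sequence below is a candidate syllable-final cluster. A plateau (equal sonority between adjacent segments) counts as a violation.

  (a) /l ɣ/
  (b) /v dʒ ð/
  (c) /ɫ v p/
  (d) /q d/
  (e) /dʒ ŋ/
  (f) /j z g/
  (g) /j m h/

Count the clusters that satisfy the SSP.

(a) /l ɣ/: profile 5-3 — obeys.
(b) /v dʒ ð/: profile 3-2-3 — violates.
(c) /ɫ v p/: profile 5-3-1 — obeys.
(d) /q d/: profile 1-1 — violates.
(e) /dʒ ŋ/: profile 2-4 — violates.
(f) /j z g/: profile 7-3-1 — obeys.
(g) /j m h/: profile 7-4-3 — obeys.

4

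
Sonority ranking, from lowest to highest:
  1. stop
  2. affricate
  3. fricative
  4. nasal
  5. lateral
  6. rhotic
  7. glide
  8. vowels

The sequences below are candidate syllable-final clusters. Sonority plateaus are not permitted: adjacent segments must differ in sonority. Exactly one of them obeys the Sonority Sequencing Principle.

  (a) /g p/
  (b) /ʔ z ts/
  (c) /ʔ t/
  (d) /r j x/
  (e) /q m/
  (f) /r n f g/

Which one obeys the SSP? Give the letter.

(a) 1-1 → violates
(b) 1-3-2 → violates
(c) 1-1 → violates
(d) 6-7-3 → violates
(e) 1-4 → violates
(f) 6-4-3-1 → obeys

f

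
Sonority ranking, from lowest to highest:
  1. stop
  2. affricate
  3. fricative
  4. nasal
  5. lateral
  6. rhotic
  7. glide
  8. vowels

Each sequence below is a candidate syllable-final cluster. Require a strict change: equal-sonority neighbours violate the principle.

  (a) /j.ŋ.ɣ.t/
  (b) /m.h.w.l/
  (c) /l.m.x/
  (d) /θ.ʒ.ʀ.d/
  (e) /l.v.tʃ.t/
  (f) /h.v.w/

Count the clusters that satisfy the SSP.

3

(a) sonority 7-4-3-1: well-formed.
(b) sonority 4-3-7-5: ill-formed.
(c) sonority 5-4-3: well-formed.
(d) sonority 3-3-6-1: ill-formed.
(e) sonority 5-3-2-1: well-formed.
(f) sonority 3-3-7: ill-formed.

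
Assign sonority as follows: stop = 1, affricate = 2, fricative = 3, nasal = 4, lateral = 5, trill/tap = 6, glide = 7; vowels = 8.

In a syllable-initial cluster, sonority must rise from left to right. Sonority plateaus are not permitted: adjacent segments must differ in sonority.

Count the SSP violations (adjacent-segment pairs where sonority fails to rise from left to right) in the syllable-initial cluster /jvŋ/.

1

/j/ — glide, sonority 7.
/v/ — fricative, sonority 3.
/ŋ/ — nasal, sonority 4.
/j/→/v/: 7→3 (does not rise) — violation.
/v/→/ŋ/: 3→4 (rises) — ok.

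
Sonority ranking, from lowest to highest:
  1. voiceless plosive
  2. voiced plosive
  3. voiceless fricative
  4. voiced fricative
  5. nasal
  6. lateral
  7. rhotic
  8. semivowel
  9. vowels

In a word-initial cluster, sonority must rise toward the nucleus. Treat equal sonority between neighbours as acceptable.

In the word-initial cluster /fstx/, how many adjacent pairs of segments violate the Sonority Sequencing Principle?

1

/f/ — voiceless fricative, sonority 3.
/s/ — voiceless fricative, sonority 3.
/t/ — voiceless plosive, sonority 1.
/x/ — voiceless fricative, sonority 3.
/f/→/s/: 3→3 (plateau, allowed) — ok.
/s/→/t/: 3→1 (does not rise) — violation.
/t/→/x/: 1→3 (rises) — ok.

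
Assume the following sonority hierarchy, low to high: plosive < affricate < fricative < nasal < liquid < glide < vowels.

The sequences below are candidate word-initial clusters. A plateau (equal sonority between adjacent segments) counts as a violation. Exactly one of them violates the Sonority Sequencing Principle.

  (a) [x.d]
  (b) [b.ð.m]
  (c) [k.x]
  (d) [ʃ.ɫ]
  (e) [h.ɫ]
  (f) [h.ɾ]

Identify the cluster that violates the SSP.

(a) sonority 3-1: ill-formed.
(b) sonority 1-3-4: well-formed.
(c) sonority 1-3: well-formed.
(d) sonority 3-5: well-formed.
(e) sonority 3-5: well-formed.
(f) sonority 3-5: well-formed.

a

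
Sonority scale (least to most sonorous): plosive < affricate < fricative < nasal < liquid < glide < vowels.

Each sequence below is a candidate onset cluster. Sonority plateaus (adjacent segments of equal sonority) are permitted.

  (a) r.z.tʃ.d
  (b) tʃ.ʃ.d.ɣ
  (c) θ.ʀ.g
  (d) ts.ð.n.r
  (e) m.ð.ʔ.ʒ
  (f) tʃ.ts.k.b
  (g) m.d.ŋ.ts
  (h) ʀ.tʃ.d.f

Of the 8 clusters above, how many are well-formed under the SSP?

(a) r.z.tʃ.d: profile 5-3-2-1 — violates.
(b) tʃ.ʃ.d.ɣ: profile 2-3-1-3 — violates.
(c) θ.ʀ.g: profile 3-5-1 — violates.
(d) ts.ð.n.r: profile 2-3-4-5 — obeys.
(e) m.ð.ʔ.ʒ: profile 4-3-1-3 — violates.
(f) tʃ.ts.k.b: profile 2-2-1-1 — violates.
(g) m.d.ŋ.ts: profile 4-1-4-2 — violates.
(h) ʀ.tʃ.d.f: profile 5-2-1-3 — violates.

1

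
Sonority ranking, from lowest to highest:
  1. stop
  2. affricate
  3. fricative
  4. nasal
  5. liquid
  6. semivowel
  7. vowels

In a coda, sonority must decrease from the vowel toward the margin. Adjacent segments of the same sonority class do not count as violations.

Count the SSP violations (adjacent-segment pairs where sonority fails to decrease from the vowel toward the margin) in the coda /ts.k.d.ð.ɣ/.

/ts/ — affricate, sonority 2.
/k/ — stop, sonority 1.
/d/ — stop, sonority 1.
/ð/ — fricative, sonority 3.
/ɣ/ — fricative, sonority 3.
/ts/→/k/: 2→1 (falls) — ok.
/k/→/d/: 1→1 (plateau, allowed) — ok.
/d/→/ð/: 1→3 (does not fall) — violation.
/ð/→/ɣ/: 3→3 (plateau, allowed) — ok.

1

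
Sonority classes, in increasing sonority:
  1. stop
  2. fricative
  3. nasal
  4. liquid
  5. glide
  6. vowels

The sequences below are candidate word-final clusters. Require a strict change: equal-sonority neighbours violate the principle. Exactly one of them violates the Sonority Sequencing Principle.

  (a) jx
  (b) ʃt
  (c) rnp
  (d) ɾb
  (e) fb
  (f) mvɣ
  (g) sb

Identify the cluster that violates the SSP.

f

(a) 5-2 → obeys
(b) 2-1 → obeys
(c) 4-3-1 → obeys
(d) 4-1 → obeys
(e) 2-1 → obeys
(f) 3-2-2 → violates
(g) 2-1 → obeys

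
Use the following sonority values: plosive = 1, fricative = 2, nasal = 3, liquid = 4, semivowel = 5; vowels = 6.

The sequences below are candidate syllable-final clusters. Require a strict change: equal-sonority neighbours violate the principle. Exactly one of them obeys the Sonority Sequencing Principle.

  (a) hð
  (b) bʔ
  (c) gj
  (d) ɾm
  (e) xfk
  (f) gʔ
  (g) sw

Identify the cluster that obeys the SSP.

(a) 2-2 → violates
(b) 1-1 → violates
(c) 1-5 → violates
(d) 4-3 → obeys
(e) 2-2-1 → violates
(f) 1-1 → violates
(g) 2-5 → violates

d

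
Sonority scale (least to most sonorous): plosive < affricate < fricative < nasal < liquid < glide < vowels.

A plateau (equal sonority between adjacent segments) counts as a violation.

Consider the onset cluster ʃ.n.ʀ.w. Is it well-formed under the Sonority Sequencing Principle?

/ʃ/ is a fricative (sonority 3).
/n/ is a nasal (sonority 4).
/ʀ/ is a liquid (sonority 5).
/w/ is a glide (sonority 6).
The profile 3-4-5-6 strictly rises, so the onset cluster satisfies the SSP.

yes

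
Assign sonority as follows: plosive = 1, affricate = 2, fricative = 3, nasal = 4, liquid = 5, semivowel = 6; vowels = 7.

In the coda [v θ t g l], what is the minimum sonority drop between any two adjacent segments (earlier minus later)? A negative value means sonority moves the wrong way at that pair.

/v/ is a fricative (sonority 3).
/θ/ is a fricative (sonority 3).
/t/ is a plosive (sonority 1).
/g/ is a plosive (sonority 1).
/l/ is a liquid (sonority 5).
/v/→/θ/: change +0.
/θ/→/t/: change +2.
/t/→/g/: change +0.
/g/→/l/: change -4.
Minimum = -4.

-4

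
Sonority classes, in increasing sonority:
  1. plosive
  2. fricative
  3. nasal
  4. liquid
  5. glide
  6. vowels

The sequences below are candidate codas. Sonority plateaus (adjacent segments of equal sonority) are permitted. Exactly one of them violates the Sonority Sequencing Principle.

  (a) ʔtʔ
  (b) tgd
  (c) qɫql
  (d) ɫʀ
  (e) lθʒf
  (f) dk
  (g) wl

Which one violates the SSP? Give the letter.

c

(a) ʔtʔ: profile 1-1-1 — obeys.
(b) tgd: profile 1-1-1 — obeys.
(c) qɫql: profile 1-4-1-4 — violates.
(d) ɫʀ: profile 4-4 — obeys.
(e) lθʒf: profile 4-2-2-2 — obeys.
(f) dk: profile 1-1 — obeys.
(g) wl: profile 5-4 — obeys.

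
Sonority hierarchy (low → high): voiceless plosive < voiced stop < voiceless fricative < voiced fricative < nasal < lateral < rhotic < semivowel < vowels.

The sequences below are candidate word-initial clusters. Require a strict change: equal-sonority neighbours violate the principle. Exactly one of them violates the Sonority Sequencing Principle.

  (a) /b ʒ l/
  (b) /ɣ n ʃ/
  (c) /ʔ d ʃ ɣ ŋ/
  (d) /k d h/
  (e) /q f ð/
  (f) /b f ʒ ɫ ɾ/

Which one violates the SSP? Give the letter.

(a) 2-4-6 → obeys
(b) 4-5-3 → violates
(c) 1-2-3-4-5 → obeys
(d) 1-2-3 → obeys
(e) 1-3-4 → obeys
(f) 2-3-4-6-7 → obeys

b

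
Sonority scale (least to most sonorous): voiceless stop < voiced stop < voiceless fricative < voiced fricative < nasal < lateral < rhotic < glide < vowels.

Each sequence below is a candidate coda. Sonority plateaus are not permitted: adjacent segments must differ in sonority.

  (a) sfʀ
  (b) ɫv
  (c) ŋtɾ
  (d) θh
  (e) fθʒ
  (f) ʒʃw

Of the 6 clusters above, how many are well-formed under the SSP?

1

(a) 3-3-7 → violates
(b) 6-4 → obeys
(c) 5-1-7 → violates
(d) 3-3 → violates
(e) 3-3-4 → violates
(f) 4-3-8 → violates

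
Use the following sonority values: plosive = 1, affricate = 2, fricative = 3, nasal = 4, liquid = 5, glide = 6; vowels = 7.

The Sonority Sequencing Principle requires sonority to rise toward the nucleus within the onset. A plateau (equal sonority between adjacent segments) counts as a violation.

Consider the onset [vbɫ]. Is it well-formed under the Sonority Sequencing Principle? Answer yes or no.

/v/ — fricative, sonority 3.
/b/ — plosive, sonority 1.
/ɫ/ — liquid, sonority 5.
The profile is 3-1-5. Between /v/ (3) and /b/ (1) sonority does not rise, so the cluster violates the SSP.

no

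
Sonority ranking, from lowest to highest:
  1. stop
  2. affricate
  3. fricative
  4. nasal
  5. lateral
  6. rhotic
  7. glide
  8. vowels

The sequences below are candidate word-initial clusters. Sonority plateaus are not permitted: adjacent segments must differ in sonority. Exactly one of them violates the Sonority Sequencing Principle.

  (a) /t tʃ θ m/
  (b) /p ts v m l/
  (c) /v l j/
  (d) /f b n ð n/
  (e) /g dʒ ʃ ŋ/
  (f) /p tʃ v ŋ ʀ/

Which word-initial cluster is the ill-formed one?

d

(a) sonority 1-2-3-4: well-formed.
(b) sonority 1-2-3-4-5: well-formed.
(c) sonority 3-5-7: well-formed.
(d) sonority 3-1-4-3-4: ill-formed.
(e) sonority 1-2-3-4: well-formed.
(f) sonority 1-2-3-4-6: well-formed.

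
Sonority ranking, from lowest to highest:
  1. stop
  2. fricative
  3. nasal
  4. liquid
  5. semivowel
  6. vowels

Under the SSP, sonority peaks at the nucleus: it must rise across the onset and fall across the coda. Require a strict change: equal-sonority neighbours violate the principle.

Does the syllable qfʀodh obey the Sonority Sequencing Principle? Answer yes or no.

no

Onset: /q/ is a stop (sonority 1), /f/ is a fricative (sonority 2), /ʀ/ is a liquid (sonority 4); then the nucleus /o/ (sonority 6).
Onset profile 1-2-4-6 — rises to the nucleus.
Coda: /d/ is a stop (sonority 1), /h/ is a fricative (sonority 2).
Coda profile 6-1-2 — does not strictly fall throughout.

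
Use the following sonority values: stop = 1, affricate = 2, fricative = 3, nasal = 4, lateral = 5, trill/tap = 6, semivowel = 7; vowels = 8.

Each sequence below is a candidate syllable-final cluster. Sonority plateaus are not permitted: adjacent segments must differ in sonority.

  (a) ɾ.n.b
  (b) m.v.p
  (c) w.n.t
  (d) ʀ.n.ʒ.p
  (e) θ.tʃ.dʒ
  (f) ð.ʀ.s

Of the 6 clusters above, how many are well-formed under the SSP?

(a) 6-4-1 → obeys
(b) 4-3-1 → obeys
(c) 7-4-1 → obeys
(d) 6-4-3-1 → obeys
(e) 3-2-2 → violates
(f) 3-6-3 → violates

4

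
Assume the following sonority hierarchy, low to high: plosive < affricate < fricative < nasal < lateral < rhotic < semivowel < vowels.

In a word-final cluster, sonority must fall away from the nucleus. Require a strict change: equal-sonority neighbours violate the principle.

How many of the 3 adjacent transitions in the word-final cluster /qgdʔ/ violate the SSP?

/q/ is a plosive (sonority 1).
/g/ is a plosive (sonority 1).
/d/ is a plosive (sonority 1).
/ʔ/ is a plosive (sonority 1).
/q/→/g/: 1→1 (plateau) — violation.
/g/→/d/: 1→1 (plateau) — violation.
/d/→/ʔ/: 1→1 (plateau) — violation.

3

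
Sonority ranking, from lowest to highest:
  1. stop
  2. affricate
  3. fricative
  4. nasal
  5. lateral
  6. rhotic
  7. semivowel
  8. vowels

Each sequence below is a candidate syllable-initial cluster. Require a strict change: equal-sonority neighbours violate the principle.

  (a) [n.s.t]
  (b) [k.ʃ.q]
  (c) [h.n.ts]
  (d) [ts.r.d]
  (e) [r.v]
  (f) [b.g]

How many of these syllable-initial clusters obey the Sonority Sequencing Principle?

(a) sonority 4-3-1: ill-formed.
(b) sonority 1-3-1: ill-formed.
(c) sonority 3-4-2: ill-formed.
(d) sonority 2-6-1: ill-formed.
(e) sonority 6-3: ill-formed.
(f) sonority 1-1: ill-formed.

0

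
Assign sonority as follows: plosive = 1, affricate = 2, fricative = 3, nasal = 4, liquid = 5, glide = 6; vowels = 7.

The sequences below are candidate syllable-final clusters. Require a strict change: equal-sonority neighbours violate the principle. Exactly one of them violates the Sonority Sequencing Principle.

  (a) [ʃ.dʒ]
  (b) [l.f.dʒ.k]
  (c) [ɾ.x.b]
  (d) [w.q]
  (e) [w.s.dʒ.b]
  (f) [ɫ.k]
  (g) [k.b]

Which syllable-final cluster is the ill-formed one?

g

(a) sonority 3-2: well-formed.
(b) sonority 5-3-2-1: well-formed.
(c) sonority 5-3-1: well-formed.
(d) sonority 6-1: well-formed.
(e) sonority 6-3-2-1: well-formed.
(f) sonority 5-1: well-formed.
(g) sonority 1-1: ill-formed.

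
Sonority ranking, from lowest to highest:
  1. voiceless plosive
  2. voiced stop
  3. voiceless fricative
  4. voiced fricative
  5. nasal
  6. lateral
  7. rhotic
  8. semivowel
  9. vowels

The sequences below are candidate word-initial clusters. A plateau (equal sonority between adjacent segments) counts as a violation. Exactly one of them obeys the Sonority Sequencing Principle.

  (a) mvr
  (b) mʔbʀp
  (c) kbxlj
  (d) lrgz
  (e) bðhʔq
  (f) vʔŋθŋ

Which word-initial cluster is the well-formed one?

(a) 5-4-7 → violates
(b) 5-1-2-7-1 → violates
(c) 1-2-3-6-8 → obeys
(d) 6-7-2-4 → violates
(e) 2-4-3-1-1 → violates
(f) 4-1-5-3-5 → violates

c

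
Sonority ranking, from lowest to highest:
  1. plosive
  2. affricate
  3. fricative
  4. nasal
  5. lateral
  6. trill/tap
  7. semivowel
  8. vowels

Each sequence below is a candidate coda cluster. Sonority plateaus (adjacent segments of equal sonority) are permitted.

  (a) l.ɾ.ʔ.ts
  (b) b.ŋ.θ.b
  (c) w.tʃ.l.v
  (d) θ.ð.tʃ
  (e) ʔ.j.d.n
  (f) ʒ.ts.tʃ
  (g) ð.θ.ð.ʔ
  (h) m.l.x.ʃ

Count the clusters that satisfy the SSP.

(a) sonority 5-6-1-2: ill-formed.
(b) sonority 1-4-3-1: ill-formed.
(c) sonority 7-2-5-3: ill-formed.
(d) sonority 3-3-2: well-formed.
(e) sonority 1-7-1-4: ill-formed.
(f) sonority 3-2-2: well-formed.
(g) sonority 3-3-3-1: well-formed.
(h) sonority 4-5-3-3: ill-formed.

3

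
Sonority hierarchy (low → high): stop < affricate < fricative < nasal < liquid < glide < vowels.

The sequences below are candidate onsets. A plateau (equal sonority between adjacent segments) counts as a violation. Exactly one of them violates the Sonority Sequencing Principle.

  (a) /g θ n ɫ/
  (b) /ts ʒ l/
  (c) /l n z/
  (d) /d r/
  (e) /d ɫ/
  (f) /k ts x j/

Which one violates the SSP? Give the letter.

(a) 1-3-4-5 → obeys
(b) 2-3-5 → obeys
(c) 5-4-3 → violates
(d) 1-5 → obeys
(e) 1-5 → obeys
(f) 1-2-3-6 → obeys

c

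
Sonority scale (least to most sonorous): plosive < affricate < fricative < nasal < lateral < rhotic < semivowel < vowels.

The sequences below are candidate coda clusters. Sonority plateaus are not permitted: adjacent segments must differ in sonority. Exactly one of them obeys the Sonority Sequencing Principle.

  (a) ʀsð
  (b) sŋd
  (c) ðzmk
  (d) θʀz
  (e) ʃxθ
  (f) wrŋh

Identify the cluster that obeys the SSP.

f

(a) ʀsð: profile 6-3-3 — violates.
(b) sŋd: profile 3-4-1 — violates.
(c) ðzmk: profile 3-3-4-1 — violates.
(d) θʀz: profile 3-6-3 — violates.
(e) ʃxθ: profile 3-3-3 — violates.
(f) wrŋh: profile 7-6-4-3 — obeys.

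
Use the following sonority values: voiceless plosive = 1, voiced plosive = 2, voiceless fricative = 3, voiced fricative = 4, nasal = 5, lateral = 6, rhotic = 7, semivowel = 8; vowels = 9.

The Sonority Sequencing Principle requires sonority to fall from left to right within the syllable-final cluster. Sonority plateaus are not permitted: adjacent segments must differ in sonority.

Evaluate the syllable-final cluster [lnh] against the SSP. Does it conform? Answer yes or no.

/l/ is a lateral (sonority 6).
/n/ is a nasal (sonority 5).
/h/ is a voiceless fricative (sonority 3).
The profile 6-5-3 strictly falls, so the syllable-final cluster satisfies the SSP.

yes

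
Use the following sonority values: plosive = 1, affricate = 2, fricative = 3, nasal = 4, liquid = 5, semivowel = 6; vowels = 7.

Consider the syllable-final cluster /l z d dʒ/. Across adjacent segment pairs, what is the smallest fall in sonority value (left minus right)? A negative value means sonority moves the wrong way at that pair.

-1

/l/: liquid = 5.
/z/: fricative = 3.
/d/: plosive = 1.
/dʒ/: affricate = 2.
/l/→/z/: change +2.
/z/→/d/: change +2.
/d/→/dʒ/: change -1.
Minimum = -1.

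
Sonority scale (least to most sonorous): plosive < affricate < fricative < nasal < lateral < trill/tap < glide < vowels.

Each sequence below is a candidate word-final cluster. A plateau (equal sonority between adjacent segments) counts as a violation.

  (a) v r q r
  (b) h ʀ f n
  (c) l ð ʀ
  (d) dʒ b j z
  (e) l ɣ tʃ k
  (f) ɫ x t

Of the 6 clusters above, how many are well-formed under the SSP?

2

(a) v r q r: profile 3-6-1-6 — violates.
(b) h ʀ f n: profile 3-6-3-4 — violates.
(c) l ð ʀ: profile 5-3-6 — violates.
(d) dʒ b j z: profile 2-1-7-3 — violates.
(e) l ɣ tʃ k: profile 5-3-2-1 — obeys.
(f) ɫ x t: profile 5-3-1 — obeys.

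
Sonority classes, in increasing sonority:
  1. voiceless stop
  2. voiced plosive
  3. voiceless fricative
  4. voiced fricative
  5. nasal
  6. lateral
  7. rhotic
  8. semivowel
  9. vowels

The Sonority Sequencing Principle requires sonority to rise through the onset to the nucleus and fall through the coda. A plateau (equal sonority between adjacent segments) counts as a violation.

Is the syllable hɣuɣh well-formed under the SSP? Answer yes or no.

yes

Onset: /h/ is a voiceless fricative (sonority 3), /ɣ/ is a voiced fricative (sonority 4); then the nucleus /u/ (sonority 9).
Onset profile 3-4-9 — rises to the nucleus.
Coda: /ɣ/ is a voiced fricative (sonority 4), /h/ is a voiceless fricative (sonority 3).
Coda profile 9-4-3 — falls from the nucleus.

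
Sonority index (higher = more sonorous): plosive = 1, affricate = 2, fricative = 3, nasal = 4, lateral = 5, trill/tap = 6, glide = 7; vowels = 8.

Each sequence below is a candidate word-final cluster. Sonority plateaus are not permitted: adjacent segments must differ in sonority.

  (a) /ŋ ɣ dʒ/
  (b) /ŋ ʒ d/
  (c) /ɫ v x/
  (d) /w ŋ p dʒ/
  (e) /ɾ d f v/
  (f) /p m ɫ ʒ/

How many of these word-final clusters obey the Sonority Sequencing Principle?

(a) /ŋ ɣ dʒ/: profile 4-3-2 — obeys.
(b) /ŋ ʒ d/: profile 4-3-1 — obeys.
(c) /ɫ v x/: profile 5-3-3 — violates.
(d) /w ŋ p dʒ/: profile 7-4-1-2 — violates.
(e) /ɾ d f v/: profile 6-1-3-3 — violates.
(f) /p m ɫ ʒ/: profile 1-4-5-3 — violates.

2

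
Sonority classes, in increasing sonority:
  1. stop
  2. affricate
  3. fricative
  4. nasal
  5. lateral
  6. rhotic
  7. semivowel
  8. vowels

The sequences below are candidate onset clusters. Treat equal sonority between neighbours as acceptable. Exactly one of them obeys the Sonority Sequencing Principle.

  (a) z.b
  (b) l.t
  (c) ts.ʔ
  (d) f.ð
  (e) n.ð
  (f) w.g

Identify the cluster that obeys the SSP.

d

(a) 3-1 → violates
(b) 5-1 → violates
(c) 2-1 → violates
(d) 3-3 → obeys
(e) 4-3 → violates
(f) 7-1 → violates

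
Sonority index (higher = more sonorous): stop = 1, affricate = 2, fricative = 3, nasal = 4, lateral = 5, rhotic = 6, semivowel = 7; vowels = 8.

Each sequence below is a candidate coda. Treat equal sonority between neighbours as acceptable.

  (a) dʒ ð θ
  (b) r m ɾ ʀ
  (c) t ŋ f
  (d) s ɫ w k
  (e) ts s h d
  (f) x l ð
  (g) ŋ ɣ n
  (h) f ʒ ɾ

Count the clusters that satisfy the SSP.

0

(a) dʒ ð θ: profile 2-3-3 — violates.
(b) r m ɾ ʀ: profile 6-4-6-6 — violates.
(c) t ŋ f: profile 1-4-3 — violates.
(d) s ɫ w k: profile 3-5-7-1 — violates.
(e) ts s h d: profile 2-3-3-1 — violates.
(f) x l ð: profile 3-5-3 — violates.
(g) ŋ ɣ n: profile 4-3-4 — violates.
(h) f ʒ ɾ: profile 3-3-6 — violates.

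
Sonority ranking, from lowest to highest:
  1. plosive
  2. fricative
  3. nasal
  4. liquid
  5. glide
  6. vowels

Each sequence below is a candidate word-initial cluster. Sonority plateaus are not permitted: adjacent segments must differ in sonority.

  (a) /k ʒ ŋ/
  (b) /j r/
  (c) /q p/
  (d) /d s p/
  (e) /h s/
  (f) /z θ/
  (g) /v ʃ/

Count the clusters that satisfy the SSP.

(a) sonority 1-2-3: well-formed.
(b) sonority 5-4: ill-formed.
(c) sonority 1-1: ill-formed.
(d) sonority 1-2-1: ill-formed.
(e) sonority 2-2: ill-formed.
(f) sonority 2-2: ill-formed.
(g) sonority 2-2: ill-formed.

1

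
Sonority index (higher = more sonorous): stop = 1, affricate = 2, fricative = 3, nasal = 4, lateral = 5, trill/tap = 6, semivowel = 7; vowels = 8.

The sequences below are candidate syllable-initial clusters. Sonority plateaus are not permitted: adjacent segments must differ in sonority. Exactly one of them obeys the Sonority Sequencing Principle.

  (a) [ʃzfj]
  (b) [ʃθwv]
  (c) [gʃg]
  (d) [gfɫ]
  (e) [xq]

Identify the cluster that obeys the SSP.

d

(a) [ʃzfj]: profile 3-3-3-7 — violates.
(b) [ʃθwv]: profile 3-3-7-3 — violates.
(c) [gʃg]: profile 1-3-1 — violates.
(d) [gfɫ]: profile 1-3-5 — obeys.
(e) [xq]: profile 3-1 — violates.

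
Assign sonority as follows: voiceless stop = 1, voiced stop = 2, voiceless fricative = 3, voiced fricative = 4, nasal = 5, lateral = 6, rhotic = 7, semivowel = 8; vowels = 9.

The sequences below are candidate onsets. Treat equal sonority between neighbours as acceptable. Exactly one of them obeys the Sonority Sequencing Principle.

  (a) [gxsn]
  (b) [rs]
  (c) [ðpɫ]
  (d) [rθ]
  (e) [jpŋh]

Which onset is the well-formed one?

a

(a) [gxsn]: profile 2-3-3-5 — obeys.
(b) [rs]: profile 7-3 — violates.
(c) [ðpɫ]: profile 4-1-6 — violates.
(d) [rθ]: profile 7-3 — violates.
(e) [jpŋh]: profile 8-1-5-3 — violates.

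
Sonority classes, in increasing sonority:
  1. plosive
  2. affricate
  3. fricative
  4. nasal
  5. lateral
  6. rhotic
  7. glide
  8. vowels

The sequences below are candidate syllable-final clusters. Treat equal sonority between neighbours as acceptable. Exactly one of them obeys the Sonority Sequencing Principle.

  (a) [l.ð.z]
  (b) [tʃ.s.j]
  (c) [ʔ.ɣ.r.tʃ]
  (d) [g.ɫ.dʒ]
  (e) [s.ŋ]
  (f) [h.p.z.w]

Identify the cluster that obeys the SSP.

(a) [l.ð.z]: profile 5-3-3 — obeys.
(b) [tʃ.s.j]: profile 2-3-7 — violates.
(c) [ʔ.ɣ.r.tʃ]: profile 1-3-6-2 — violates.
(d) [g.ɫ.dʒ]: profile 1-5-2 — violates.
(e) [s.ŋ]: profile 3-4 — violates.
(f) [h.p.z.w]: profile 3-1-3-7 — violates.

a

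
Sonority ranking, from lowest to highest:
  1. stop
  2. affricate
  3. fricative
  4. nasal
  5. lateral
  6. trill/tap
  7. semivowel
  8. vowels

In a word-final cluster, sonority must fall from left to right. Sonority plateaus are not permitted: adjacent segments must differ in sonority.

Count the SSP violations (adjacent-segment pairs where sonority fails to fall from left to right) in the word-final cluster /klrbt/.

/k/ is a stop (sonority 1).
/l/ is a lateral (sonority 5).
/r/ is a trill/tap (sonority 6).
/b/ is a stop (sonority 1).
/t/ is a stop (sonority 1).
/k/→/l/: 1→5 (does not fall) — violation.
/l/→/r/: 5→6 (does not fall) — violation.
/r/→/b/: 6→1 (falls) — ok.
/b/→/t/: 1→1 (plateau) — violation.

3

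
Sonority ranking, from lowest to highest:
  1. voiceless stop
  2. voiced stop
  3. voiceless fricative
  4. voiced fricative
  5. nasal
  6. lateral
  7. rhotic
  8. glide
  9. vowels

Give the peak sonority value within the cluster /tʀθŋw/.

8

/t/: voiceless stop = 1.
/ʀ/: rhotic = 7.
/θ/: voiceless fricative = 3.
/ŋ/: nasal = 5.
/w/: glide = 8.
The maximum is 8.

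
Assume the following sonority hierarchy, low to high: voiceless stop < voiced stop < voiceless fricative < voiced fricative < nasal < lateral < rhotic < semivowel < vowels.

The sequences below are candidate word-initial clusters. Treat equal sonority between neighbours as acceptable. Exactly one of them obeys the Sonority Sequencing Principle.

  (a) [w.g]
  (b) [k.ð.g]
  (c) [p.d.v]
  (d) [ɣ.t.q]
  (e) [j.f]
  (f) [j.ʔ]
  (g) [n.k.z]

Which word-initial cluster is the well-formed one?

(a) sonority 8-2: ill-formed.
(b) sonority 1-4-2: ill-formed.
(c) sonority 1-2-4: well-formed.
(d) sonority 4-1-1: ill-formed.
(e) sonority 8-3: ill-formed.
(f) sonority 8-1: ill-formed.
(g) sonority 5-1-4: ill-formed.

c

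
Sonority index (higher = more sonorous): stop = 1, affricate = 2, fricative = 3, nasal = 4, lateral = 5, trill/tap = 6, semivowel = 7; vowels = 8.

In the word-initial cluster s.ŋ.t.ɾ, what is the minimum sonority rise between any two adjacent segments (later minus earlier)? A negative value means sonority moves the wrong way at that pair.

/s/ is a fricative (sonority 3).
/ŋ/ is a nasal (sonority 4).
/t/ is a stop (sonority 1).
/ɾ/ is a trill/tap (sonority 6).
/s/→/ŋ/: change +1.
/ŋ/→/t/: change -3.
/t/→/ɾ/: change +5.
Minimum = -3.

-3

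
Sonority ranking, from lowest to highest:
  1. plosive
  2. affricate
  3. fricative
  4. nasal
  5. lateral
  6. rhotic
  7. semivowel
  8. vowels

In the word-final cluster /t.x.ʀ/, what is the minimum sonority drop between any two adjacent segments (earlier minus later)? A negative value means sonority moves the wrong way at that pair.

-3

/t/ — plosive, sonority 1.
/x/ — fricative, sonority 3.
/ʀ/ — rhotic, sonority 6.
/t/→/x/: change -2.
/x/→/ʀ/: change -3.
Minimum = -3.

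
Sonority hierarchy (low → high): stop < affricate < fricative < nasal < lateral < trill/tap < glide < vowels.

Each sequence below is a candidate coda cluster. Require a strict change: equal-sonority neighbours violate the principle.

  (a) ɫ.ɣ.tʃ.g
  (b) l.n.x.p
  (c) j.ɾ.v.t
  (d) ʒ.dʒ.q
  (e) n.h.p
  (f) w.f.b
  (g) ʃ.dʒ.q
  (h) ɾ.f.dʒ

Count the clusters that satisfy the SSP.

8

(a) 5-3-2-1 → obeys
(b) 5-4-3-1 → obeys
(c) 7-6-3-1 → obeys
(d) 3-2-1 → obeys
(e) 4-3-1 → obeys
(f) 7-3-1 → obeys
(g) 3-2-1 → obeys
(h) 6-3-2 → obeys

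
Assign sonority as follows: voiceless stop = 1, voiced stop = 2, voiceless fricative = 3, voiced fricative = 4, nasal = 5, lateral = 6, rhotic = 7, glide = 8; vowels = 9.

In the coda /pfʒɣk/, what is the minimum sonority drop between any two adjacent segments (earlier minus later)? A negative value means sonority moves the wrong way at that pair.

/p/ is a voiceless stop (sonority 1).
/f/ is a voiceless fricative (sonority 3).
/ʒ/ is a voiced fricative (sonority 4).
/ɣ/ is a voiced fricative (sonority 4).
/k/ is a voiceless stop (sonority 1).
/p/→/f/: change -2.
/f/→/ʒ/: change -1.
/ʒ/→/ɣ/: change +0.
/ɣ/→/k/: change +3.
Minimum = -2.

-2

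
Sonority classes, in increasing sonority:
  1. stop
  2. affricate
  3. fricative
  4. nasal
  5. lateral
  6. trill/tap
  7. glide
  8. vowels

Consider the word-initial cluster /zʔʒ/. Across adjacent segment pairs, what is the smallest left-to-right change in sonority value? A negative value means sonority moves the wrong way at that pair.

-2

/z/: fricative = 3.
/ʔ/: stop = 1.
/ʒ/: fricative = 3.
/z/→/ʔ/: change -2.
/ʔ/→/ʒ/: change +2.
Minimum = -2.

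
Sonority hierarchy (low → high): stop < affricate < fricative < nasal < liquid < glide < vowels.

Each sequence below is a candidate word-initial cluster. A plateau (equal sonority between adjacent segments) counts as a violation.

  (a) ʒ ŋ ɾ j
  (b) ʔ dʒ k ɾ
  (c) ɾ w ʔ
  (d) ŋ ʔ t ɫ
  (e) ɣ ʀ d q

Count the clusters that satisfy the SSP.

1

(a) ʒ ŋ ɾ j: profile 3-4-5-6 — obeys.
(b) ʔ dʒ k ɾ: profile 1-2-1-5 — violates.
(c) ɾ w ʔ: profile 5-6-1 — violates.
(d) ŋ ʔ t ɫ: profile 4-1-1-5 — violates.
(e) ɣ ʀ d q: profile 3-5-1-1 — violates.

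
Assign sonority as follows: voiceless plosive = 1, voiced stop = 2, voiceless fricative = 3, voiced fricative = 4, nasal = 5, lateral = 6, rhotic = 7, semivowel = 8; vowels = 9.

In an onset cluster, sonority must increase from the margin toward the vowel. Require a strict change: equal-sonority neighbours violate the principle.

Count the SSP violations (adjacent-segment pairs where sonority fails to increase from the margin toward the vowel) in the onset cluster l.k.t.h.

2

/l/ — lateral, sonority 6.
/k/ — voiceless plosive, sonority 1.
/t/ — voiceless plosive, sonority 1.
/h/ — voiceless fricative, sonority 3.
/l/→/k/: 6→1 (does not rise) — violation.
/k/→/t/: 1→1 (plateau) — violation.
/t/→/h/: 1→3 (rises) — ok.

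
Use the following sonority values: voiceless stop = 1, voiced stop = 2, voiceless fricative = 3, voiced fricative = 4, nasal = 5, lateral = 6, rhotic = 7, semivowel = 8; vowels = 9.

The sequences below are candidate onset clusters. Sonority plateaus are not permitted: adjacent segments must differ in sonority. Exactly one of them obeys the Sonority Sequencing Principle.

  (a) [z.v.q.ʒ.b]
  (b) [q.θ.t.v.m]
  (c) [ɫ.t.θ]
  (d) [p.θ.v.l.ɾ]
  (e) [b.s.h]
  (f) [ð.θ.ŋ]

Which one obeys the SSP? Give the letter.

d

(a) 4-4-1-4-2 → violates
(b) 1-3-1-4-5 → violates
(c) 6-1-3 → violates
(d) 1-3-4-6-7 → obeys
(e) 2-3-3 → violates
(f) 4-3-5 → violates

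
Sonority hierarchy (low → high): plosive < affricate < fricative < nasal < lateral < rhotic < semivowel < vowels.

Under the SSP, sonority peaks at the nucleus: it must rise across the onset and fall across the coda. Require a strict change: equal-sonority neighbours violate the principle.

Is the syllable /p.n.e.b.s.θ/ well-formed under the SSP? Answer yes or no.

Onset: /p/ is a plosive (sonority 1), /n/ is a nasal (sonority 4); then the nucleus /e/ (sonority 8).
Onset profile 1-4-8 — rises to the nucleus.
Coda: /b/ is a plosive (sonority 1), /s/ is a fricative (sonority 3), /θ/ is a fricative (sonority 3).
Coda profile 8-1-3-3 — does not strictly fall throughout.

no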